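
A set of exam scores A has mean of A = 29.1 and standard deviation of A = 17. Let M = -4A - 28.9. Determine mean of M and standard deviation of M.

mean of M = -145.3, standard deviation of M = 68

M = -4A - 28.9 is linear with a = -4, b = -28.9.
mean of M = a·mean of A + b = (-4)·29.1 + (-28.9) = -145.3.
standard deviation of M = |a|·standard deviation of A = |-4|·17 = 68.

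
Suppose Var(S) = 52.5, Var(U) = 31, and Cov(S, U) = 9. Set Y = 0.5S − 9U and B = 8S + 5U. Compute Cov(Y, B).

By bilinearity, Cov(Y, B) = ac·Var(S) + bd·Var(U) + (ad+bc)·Cov(S, U), with a=0.5, b=-9, c=8, d=5.
ac·Var(S) = 0.5·8·52.5 = 210
bd·Var(U) = (-9)·5·31 = -1395
(ad+bc)·Cov(S, U) = (-69.5)·9 = -625.5
Cov(Y, B) = 210 + (-1395) + (-625.5) = -1810.5.

Cov(Y, B) = -1810.5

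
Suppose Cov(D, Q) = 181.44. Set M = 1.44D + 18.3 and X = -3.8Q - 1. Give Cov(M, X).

Cov(M, X) = a·c·Cov(D, Q) = 1.44·(-3.8)·181.44 = -992.83968. Additive constants drop out.

Cov(M, X) = -992.83968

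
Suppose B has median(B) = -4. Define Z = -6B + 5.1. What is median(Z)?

median(Z) = 29.1

A linear map preserves order up to sign, so median(Z) = a·median(B) + b = (-6)·(-4) + 5.1 = 29.1.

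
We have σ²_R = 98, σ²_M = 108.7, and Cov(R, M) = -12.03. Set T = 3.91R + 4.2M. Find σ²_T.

σ²_T = 3020.58848

σ²_T = a²·σ²_R + b²·σ²_M + 2ab·Cov(R, M) with a = 3.91, b = 4.2.
= 3.91²·98 + 4.2²·108.7 + 2·3.91·4.2·(-12.03)
= 1498.2338 + 1917.468 + (-395.11332) = 3020.58848.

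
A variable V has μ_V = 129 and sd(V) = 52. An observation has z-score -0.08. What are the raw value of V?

V = μ_V + z·sd(V) = 129 + (-0.08)·52 = 124.84.

V = 124.84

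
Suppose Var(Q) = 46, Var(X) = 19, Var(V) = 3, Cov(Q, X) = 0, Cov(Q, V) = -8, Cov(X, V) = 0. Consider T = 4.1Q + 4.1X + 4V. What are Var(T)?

Var(T) = 878.25

Var(T) = a²·Var(Q) + b²·Var(X) + c²·Var(V) + 2ab·Cov(Q, X) + 2ac·Cov(Q, V) + 2bc·Cov(X, V), with a = 4.1, b = 4.1, c = 4.
= 773.26 + 319.39 + 48 + 0 + (-262.4) + 0
= 878.25.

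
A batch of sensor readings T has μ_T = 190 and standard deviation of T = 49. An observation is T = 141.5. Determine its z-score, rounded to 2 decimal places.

z = -0.99

z = (T − μ_T) / standard deviation of T = (141.5 − 190) / 49 ≈ -0.99.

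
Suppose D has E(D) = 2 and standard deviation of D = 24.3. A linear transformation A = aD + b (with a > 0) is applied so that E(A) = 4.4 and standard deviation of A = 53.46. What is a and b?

a = 2.2, b = 0

standard deviation of A = a·standard deviation of D (a > 0), so a = 53.46/24.3 = 2.2.
E(A) = a·E(D) + b, so b = 4.4 − 2.2·2 = 0.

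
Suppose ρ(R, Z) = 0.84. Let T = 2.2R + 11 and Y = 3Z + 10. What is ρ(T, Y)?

Linear rescalings preserve correlation up to sign; here the slopes 2.2 and 3 have the same sign, so ρ(T, Y) = ρ(R, Z) = 0.84.

ρ(T, Y) = 0.84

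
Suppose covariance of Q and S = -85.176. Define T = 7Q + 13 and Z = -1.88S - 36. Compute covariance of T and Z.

covariance of T and Z = a·c·covariance of Q and S = 7·(-1.88)·(-85.176) = 1120.91616. Additive constants drop out.

covariance of T and Z = 1120.91616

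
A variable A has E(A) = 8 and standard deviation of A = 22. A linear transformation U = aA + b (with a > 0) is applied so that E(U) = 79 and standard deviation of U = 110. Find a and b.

a = 5, b = 39

standard deviation of U = a·standard deviation of A (a > 0), so a = 110/22 = 5.
E(U) = a·E(A) + b, so b = 79 − 5·8 = 39.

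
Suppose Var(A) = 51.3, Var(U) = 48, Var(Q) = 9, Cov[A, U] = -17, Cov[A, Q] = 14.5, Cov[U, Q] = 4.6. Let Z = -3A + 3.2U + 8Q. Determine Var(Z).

Var(Z) = a²·Var(A) + b²·Var(U) + c²·Var(Q) + 2ab·Cov[A, U] + 2ac·Cov[A, Q] + 2bc·Cov[U, Q], with a = -3, b = 3.2, c = 8.
= 461.7 + 491.52 + 576 + 326.4 + (-696) + 235.52
= 1395.14.

Var(Z) = 1395.14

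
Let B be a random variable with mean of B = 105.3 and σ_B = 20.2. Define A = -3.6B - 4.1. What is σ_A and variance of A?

σ_A = 72.72, variance of A = 5288.1984

A = -3.6B - 4.1 is linear with a = -3.6, b = -4.1.
σ_A = |a|·σ_B = |-3.6|·20.2 = 72.72.
variance of B = 20.2² = 408.04.
variance of A = a²·variance of B = (-3.6)²·408.04 = 5288.1984 (the additive constant -4.1 does not affect variance).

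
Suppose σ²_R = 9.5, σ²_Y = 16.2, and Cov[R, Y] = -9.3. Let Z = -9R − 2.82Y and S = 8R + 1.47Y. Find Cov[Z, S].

By bilinearity, Cov[Z, S] = ac·σ²_R + bd·σ²_Y + (ad+bc)·Cov[R, Y], with a=-9, b=-2.82, c=8, d=1.47.
ac·σ²_R = (-9)·8·9.5 = -684
bd·σ²_Y = (-2.82)·1.47·16.2 = -67.15548
(ad+bc)·Cov[R, Y] = (-35.79)·(-9.3) = 332.847
Cov[Z, S] = -684 + (-67.15548) + 332.847 = -418.30848.

Cov[Z, S] = -418.30848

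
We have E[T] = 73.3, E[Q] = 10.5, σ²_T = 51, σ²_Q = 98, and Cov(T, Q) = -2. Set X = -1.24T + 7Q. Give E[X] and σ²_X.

E[X] = (-1.24)·E[T] + 7·E[Q] = (-1.24)·73.3 + 7·10.5 = -17.392.
σ²_X = a²·σ²_T + b²·σ²_Q + 2ab·Cov(T, Q) with a = -1.24, b = 7.
= (-1.24)²·51 + 7²·98 + 2·(-1.24)·7·(-2)
= 78.4176 + 4802 + 34.72 = 4915.1376.

E[X] = -17.392, σ²_X = 4915.1376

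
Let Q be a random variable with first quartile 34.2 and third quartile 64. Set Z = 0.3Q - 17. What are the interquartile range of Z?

IQR(Z) = 8.94

IQR of Q = Q3 − Q1 = 64 − 34.2 = 29.8.
Under Z = aQ + b, IQR(Z) = |a|·IQR(Q) = |0.3|·29.8 = 8.94 (shifts cancel; spread scales by |a|).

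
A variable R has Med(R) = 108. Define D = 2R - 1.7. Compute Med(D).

Med(D) = 214.3

A linear map preserves order up to sign, so Med(D) = a·Med(R) + b = 2·108 + (-1.7) = 214.3.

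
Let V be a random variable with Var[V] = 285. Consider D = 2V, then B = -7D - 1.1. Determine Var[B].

Var[B] = 55860

Var[D] = 2²·285 = 1140.
Var[B] = (-7)²·1140 = 55860.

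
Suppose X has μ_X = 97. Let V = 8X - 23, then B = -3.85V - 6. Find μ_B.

μ_V = 8·97 + (-23) = 753.
μ_B = (-3.85)·753 + (-6) = -2905.05.

μ_B = -2905.05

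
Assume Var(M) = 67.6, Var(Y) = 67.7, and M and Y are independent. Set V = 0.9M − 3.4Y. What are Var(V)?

Var(V) = a²·Var(M) + b²·Var(Y) + 2ab·Cov[M, Y] with a = 0.9, b = -3.4.
Independence gives Cov[M, Y] = 0.
= 0.9²·67.6 + (-3.4)²·67.7 + 2·0.9·(-3.4)·0
= 54.756 + 782.612 + 0 = 837.368.

Var(V) = 837.368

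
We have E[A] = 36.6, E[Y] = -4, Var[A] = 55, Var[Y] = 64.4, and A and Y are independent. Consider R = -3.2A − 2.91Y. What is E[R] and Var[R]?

E[R] = (-3.2)·E[A] + (-2.91)·E[Y] = (-3.2)·36.6 + (-2.91)·(-4) = -105.48.
Var[R] = a²·Var[A] + b²·Var[Y] + 2ab·Cov(A, Y) with a = -3.2, b = -2.91.
Independence gives Cov(A, Y) = 0.
= (-3.2)²·55 + (-2.91)²·64.4 + 2·(-3.2)·(-2.91)·0
= 563.2 + 545.34564 + 0 = 1108.54564.

E[R] = -105.48, Var[R] = 1108.54564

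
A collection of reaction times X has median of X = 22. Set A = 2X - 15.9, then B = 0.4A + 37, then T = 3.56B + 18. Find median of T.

median of T = 189.7344

median of A = 2·22 + (-15.9) = 28.1.
median of B = 0.4·28.1 + 37 = 48.24.
median of T = 3.56·48.24 + 18 = 189.7344.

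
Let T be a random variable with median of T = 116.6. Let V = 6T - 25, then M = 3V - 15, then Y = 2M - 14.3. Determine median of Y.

median of Y = 4003.3

median of V = 6·116.6 + (-25) = 674.6.
median of M = 3·674.6 + (-15) = 2008.8.
median of Y = 2·2008.8 + (-14.3) = 4003.3.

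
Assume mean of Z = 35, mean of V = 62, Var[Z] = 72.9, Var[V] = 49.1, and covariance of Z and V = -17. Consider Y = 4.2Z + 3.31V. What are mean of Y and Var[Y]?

mean of Y = 4.2·mean of Z + 3.31·mean of V = 4.2·35 + 3.31·62 = 352.22.
Var[Y] = a²·Var[Z] + b²·Var[V] + 2ab·covariance of Z and V with a = 4.2, b = 3.31.
= 4.2²·72.9 + 3.31²·49.1 + 2·4.2·3.31·(-17)
= 1285.956 + 537.94451 + (-472.668) = 1351.23251.

mean of Y = 352.22, Var[Y] = 1351.23251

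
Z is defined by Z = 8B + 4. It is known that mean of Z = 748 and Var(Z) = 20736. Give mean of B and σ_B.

From Z = 8B + 4: mean of Z = a·mean of B + b, so mean of B = (mean of Z − b)/a = (748 − 4)/8 = 93.
σ_Z = √20736 = 144.
σ_Z = |a|·σ_B, so σ_B = 144/|8| = 18.

mean of B = 93, σ_B = 18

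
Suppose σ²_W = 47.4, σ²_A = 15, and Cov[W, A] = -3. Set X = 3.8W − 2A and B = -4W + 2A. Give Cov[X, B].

Cov[X, B] = -827.28

By bilinearity, Cov[X, B] = ac·σ²_W + bd·σ²_A + (ad+bc)·Cov[W, A], with a=3.8, b=-2, c=-4, d=2.
ac·σ²_W = 3.8·(-4)·47.4 = -720.48
bd·σ²_A = (-2)·2·15 = -60
(ad+bc)·Cov[W, A] = (15.6)·(-3) = -46.8
Cov[X, B] = -720.48 + (-60) + (-46.8) = -827.28.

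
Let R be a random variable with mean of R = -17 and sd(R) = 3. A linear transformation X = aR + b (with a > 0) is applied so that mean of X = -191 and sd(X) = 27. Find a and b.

a = 9, b = -38

sd(X) = a·sd(R) (a > 0), so a = 27/3 = 9.
mean of X = a·mean of R + b, so b = -191 − 9·(-17) = -38.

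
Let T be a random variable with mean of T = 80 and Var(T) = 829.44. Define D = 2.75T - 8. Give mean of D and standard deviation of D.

mean of D = 212, standard deviation of D = 79.2

D = 2.75T - 8 is linear with a = 2.75, b = -8.
mean of D = a·mean of T + b = 2.75·80 + (-8) = 212.
standard deviation of T = √829.44 = 28.8.
standard deviation of D = |a|·standard deviation of T = |2.75|·28.8 = 79.2.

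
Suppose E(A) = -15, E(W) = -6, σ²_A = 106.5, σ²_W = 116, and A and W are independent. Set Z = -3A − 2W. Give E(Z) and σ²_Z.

E(Z) = (-3)·E(A) + (-2)·E(W) = (-3)·(-15) + (-2)·(-6) = 57.
σ²_Z = a²·σ²_A + b²·σ²_W + 2ab·Cov[A, W] with a = -3, b = -2.
Independence gives Cov[A, W] = 0.
= (-3)²·106.5 + (-2)²·116 + 2·(-3)·(-2)·0
= 958.5 + 464 + 0 = 1422.5.

E(Z) = 57, σ²_Z = 1422.5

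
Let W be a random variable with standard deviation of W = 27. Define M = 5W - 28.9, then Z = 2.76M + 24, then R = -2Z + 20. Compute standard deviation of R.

standard deviation of M = |5|·27 = 135.
standard deviation of Z = |2.76|·135 = 372.6.
standard deviation of R = |-2|·372.6 = 745.2.

standard deviation of R = 745.2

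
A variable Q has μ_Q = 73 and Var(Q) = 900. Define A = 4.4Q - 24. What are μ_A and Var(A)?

μ_A = 297.2, Var(A) = 17424

A = 4.4Q - 24 is linear with a = 4.4, b = -24.
μ_A = a·μ_Q + b = 4.4·73 + (-24) = 297.2.
Var(A) = a²·Var(Q) = 4.4²·900 = 17424 (the additive constant -24 does not affect variance).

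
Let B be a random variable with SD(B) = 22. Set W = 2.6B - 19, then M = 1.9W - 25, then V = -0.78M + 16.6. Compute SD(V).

SD(V) = 84.7704

SD(W) = |2.6|·22 = 57.2.
SD(M) = |1.9|·57.2 = 108.68.
SD(V) = |-0.78|·108.68 = 84.7704.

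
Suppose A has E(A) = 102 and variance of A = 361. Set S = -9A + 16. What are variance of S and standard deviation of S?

variance of S = 29241, standard deviation of S = 171

S = -9A + 16 is linear with a = -9, b = 16.
variance of S = a²·variance of A = (-9)²·361 = 29241 (the additive constant 16 does not affect variance).
standard deviation of A = √361 = 19.
standard deviation of S = |a|·standard deviation of A = |-9|·19 = 171.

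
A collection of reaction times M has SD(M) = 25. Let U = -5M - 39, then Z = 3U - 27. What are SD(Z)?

SD(Z) = 375

SD(U) = |-5|·25 = 125.
SD(Z) = |3|·125 = 375.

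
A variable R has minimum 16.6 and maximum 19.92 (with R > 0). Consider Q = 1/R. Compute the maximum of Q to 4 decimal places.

max(Q) = 0.0602

1/R is decreasing on this domain, so max(Q) comes from min(R) = 16.6: max(Q) = 1/(16.6) ≈ 0.0602.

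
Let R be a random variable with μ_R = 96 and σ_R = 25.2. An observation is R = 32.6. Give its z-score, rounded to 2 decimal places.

z = (R − μ_R) / σ_R = (32.6 − 96) / 25.2 ≈ -2.52.

z = -2.52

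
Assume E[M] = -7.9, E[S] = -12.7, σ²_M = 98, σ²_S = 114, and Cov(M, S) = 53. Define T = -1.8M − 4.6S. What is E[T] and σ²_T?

E[T] = (-1.8)·E[M] + (-4.6)·E[S] = (-1.8)·(-7.9) + (-4.6)·(-12.7) = 72.64.
σ²_T = a²·σ²_M + b²·σ²_S + 2ab·Cov(M, S) with a = -1.8, b = -4.6.
= (-1.8)²·98 + (-4.6)²·114 + 2·(-1.8)·(-4.6)·53
= 317.52 + 2412.24 + 877.68 = 3607.44.

E[T] = 72.64, σ²_T = 3607.44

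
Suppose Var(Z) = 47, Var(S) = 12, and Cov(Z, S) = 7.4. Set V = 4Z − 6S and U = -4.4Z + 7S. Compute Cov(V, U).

By bilinearity, Cov(V, U) = ac·Var(Z) + bd·Var(S) + (ad+bc)·Cov(Z, S), with a=4, b=-6, c=-4.4, d=7.
ac·Var(Z) = 4·(-4.4)·47 = -827.2
bd·Var(S) = (-6)·7·12 = -504
(ad+bc)·Cov(Z, S) = (54.4)·7.4 = 402.56
Cov(V, U) = -827.2 + (-504) + 402.56 = -928.64.

Cov(V, U) = -928.64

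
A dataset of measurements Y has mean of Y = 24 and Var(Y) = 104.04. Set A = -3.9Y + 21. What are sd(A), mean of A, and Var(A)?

sd(A) = 39.78, mean of A = -72.6, Var(A) = 1582.4484

A = -3.9Y + 21 is linear with a = -3.9, b = 21.
sd(Y) = √104.04 = 10.2.
sd(A) = |a|·sd(Y) = |-3.9|·10.2 = 39.78.
mean of A = a·mean of Y + b = (-3.9)·24 + 21 = -72.6.
Var(A) = a²·Var(Y) = (-3.9)²·104.04 = 1582.4484 (the additive constant 21 does not affect variance).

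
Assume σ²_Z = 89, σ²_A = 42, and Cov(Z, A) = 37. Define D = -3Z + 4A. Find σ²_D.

σ²_D = 585

σ²_D = a²·σ²_Z + b²·σ²_A + 2ab·Cov(Z, A) with a = -3, b = 4.
= (-3)²·89 + 4²·42 + 2·(-3)·4·37
= 801 + 672 + (-888) = 585.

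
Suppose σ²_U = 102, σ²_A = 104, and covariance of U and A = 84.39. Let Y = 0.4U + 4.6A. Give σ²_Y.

σ²_Y = a²·σ²_U + b²·σ²_A + 2ab·covariance of U and A with a = 0.4, b = 4.6.
= 0.4²·102 + 4.6²·104 + 2·0.4·4.6·84.39
= 16.32 + 2200.64 + 310.5552 = 2527.5152.

σ²_Y = 2527.5152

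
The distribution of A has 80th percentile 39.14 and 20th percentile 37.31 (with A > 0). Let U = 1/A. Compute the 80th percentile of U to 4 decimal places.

80th percentile of U = 0.0268

1/A is decreasing on A > 0, so percentile order reverses: P_{80}(U) uses P_{20}(A) = 37.31.
P_{80}(U) = 1/37.31 ≈ 0.0268.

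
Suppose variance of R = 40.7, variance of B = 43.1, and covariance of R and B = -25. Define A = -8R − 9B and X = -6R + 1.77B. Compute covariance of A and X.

covariance of A and X = 271.017

By bilinearity, covariance of A and X = ac·variance of R + bd·variance of B + (ad+bc)·covariance of R and B, with a=-8, b=-9, c=-6, d=1.77.
ac·variance of R = (-8)·(-6)·40.7 = 1953.6
bd·variance of B = (-9)·1.77·43.1 = -686.583
(ad+bc)·covariance of R and B = (39.84)·(-25) = -996
covariance of A and X = 1953.6 + (-686.583) + (-996) = 271.017.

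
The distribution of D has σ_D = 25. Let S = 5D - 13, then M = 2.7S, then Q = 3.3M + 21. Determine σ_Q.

σ_Q = 1113.75

σ_S = |5|·25 = 125.
σ_M = |2.7|·125 = 337.5.
σ_Q = |3.3|·337.5 = 1113.75.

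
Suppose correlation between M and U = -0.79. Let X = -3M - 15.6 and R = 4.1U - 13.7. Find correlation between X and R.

Linear rescalings preserve |correlation|; the slopes -3 and 4.1 have opposite signs, so the correlation flips sign: correlation between X and R = −correlation between M and U = 0.79.

correlation between X and R = 0.79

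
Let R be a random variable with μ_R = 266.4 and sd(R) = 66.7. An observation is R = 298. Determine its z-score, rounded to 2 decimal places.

z = (R − μ_R) / sd(R) = (298 − 266.4) / 66.7 ≈ 0.47.

z = 0.47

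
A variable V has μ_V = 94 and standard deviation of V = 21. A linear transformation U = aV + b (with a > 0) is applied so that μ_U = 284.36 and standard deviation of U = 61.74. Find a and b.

standard deviation of U = a·standard deviation of V (a > 0), so a = 61.74/21 = 2.94.
μ_U = a·μ_V + b, so b = 284.36 − 2.94·94 = 8.

a = 2.94, b = 8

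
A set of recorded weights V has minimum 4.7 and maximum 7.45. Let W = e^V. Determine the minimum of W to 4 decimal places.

e^V is increasing on this domain, so min(W) comes from min(V) = 4.7: min(W) = exp(4.7) ≈ 109.9472.

min(W) = 109.9472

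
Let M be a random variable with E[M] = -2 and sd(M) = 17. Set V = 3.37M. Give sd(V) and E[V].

V = 3.37M is linear with a = 3.37, b = 0.
sd(V) = |a|·sd(M) = |3.37|·17 = 57.29.
E[V] = a·E[M] + b = 3.37·(-2) = -6.74.

sd(V) = 57.29, E[V] = -6.74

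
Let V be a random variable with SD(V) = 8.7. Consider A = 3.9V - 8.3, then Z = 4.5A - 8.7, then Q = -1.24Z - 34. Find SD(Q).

SD(Q) = 189.3294

SD(A) = |3.9|·8.7 = 33.93.
SD(Z) = |4.5|·33.93 = 152.685.
SD(Q) = |-1.24|·152.685 = 189.3294.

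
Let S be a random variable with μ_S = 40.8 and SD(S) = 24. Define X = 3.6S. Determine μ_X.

X = 3.6S is linear with a = 3.6, b = 0.
μ_X = a·μ_S + b = 3.6·40.8 = 146.88.

μ_X = 146.88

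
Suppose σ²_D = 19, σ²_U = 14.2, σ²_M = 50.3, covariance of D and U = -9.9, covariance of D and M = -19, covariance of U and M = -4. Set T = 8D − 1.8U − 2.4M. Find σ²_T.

σ²_T = 2531.896

σ²_T = a²·σ²_D + b²·σ²_U + c²·σ²_M + 2ab·covariance of D and U + 2ac·covariance of D and M + 2bc·covariance of U and M, with a = 8, b = -1.8, c = -2.4.
= 1216 + 46.008 + 289.728 + 285.12 + 729.6 + (-34.56)
= 2531.896.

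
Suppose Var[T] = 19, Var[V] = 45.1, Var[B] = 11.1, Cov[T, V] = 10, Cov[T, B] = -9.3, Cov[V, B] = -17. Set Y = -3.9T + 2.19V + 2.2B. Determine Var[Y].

Var[Y] = a²·Var[T] + b²·Var[V] + c²·Var[B] + 2ab·Cov[T, V] + 2ac·Cov[T, B] + 2bc·Cov[V, B], with a = -3.9, b = 2.19, c = 2.2.
= 288.99 + 216.30411 + 53.724 + (-170.82) + 159.588 + (-163.812)
= 383.97411.

Var[Y] = 383.97411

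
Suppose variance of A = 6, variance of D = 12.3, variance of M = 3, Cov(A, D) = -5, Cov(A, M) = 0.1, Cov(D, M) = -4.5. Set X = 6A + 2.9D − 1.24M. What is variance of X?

variance of X = 180.9318

variance of X = a²·variance of A + b²·variance of D + c²·variance of M + 2ab·Cov(A, D) + 2ac·Cov(A, M) + 2bc·Cov(D, M), with a = 6, b = 2.9, c = -1.24.
= 216 + 103.443 + 4.6128 + (-174) + (-1.488) + 32.364
= 180.9318.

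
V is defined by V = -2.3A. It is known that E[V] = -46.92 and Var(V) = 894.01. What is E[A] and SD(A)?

From V = -2.3A: E[V] = a·E[A] + b, so E[A] = (E[V] − b)/a = (-46.92 − 0)/(-2.3) = 20.4.
SD(V) = √894.01 = 29.9.
SD(V) = |a|·SD(A), so SD(A) = 29.9/|-2.3| = 13.

E[A] = 20.4, SD(A) = 13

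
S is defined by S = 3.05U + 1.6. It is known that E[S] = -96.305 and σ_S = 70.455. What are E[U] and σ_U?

E[U] = -32.1, σ_U = 23.1

From S = 3.05U + 1.6: E[S] = a·E[U] + b, so E[U] = (E[S] − b)/a = (-96.305 − 1.6)/3.05 = -32.1.
σ_S = |a|·σ_U, so σ_U = 70.455/|3.05| = 23.1.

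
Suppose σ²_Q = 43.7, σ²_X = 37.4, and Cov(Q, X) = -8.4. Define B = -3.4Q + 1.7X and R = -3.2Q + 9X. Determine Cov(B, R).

By bilinearity, Cov(B, R) = ac·σ²_Q + bd·σ²_X + (ad+bc)·Cov(Q, X), with a=-3.4, b=1.7, c=-3.2, d=9.
ac·σ²_Q = (-3.4)·(-3.2)·43.7 = 475.456
bd·σ²_X = 1.7·9·37.4 = 572.22
(ad+bc)·Cov(Q, X) = (-36.04)·(-8.4) = 302.736
Cov(B, R) = 475.456 + 572.22 + 302.736 = 1350.412.

Cov(B, R) = 1350.412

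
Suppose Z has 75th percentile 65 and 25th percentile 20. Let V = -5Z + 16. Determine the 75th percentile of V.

Since a = -5 < 0 the transformation is decreasing, reversing order: the 75th percentile of V corresponds to the 25th percentile of Z.
So P_{75}(V) = a·P_{25}(Z) + b = (-5)·20 + 16 = -84.

75th percentile of V = -84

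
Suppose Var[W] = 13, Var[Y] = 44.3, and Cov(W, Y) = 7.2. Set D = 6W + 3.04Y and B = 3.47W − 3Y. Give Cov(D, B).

By bilinearity, Cov(D, B) = ac·Var[W] + bd·Var[Y] + (ad+bc)·Cov(W, Y), with a=6, b=3.04, c=3.47, d=-3.
ac·Var[W] = 6·3.47·13 = 270.66
bd·Var[Y] = 3.04·(-3)·44.3 = -404.016
(ad+bc)·Cov(W, Y) = (-7.4512)·7.2 = -53.64864
Cov(D, B) = 270.66 + (-404.016) + (-53.64864) = -187.00464.

Cov(D, B) = -187.00464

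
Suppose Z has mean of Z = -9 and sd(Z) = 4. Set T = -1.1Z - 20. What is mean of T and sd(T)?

T = -1.1Z - 20 is linear with a = -1.1, b = -20.
mean of T = a·mean of Z + b = (-1.1)·(-9) + (-20) = -10.1.
sd(T) = |a|·sd(Z) = |-1.1|·4 = 4.4.

mean of T = -10.1, sd(T) = 4.4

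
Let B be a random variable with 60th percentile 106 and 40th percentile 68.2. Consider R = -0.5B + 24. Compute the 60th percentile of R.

Since a = -0.5 < 0 the transformation is decreasing, reversing order: the 60th percentile of R corresponds to the 40th percentile of B.
So P_{60}(R) = a·P_{40}(B) + b = (-0.5)·68.2 + 24 = -10.1.

60th percentile of R = -10.1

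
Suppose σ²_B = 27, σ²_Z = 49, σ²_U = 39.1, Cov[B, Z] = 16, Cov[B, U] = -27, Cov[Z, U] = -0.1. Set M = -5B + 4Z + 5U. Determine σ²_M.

σ²_M = a²·σ²_B + b²·σ²_Z + c²·σ²_U + 2ab·Cov[B, Z] + 2ac·Cov[B, U] + 2bc·Cov[Z, U], with a = -5, b = 4, c = 5.
= 675 + 784 + 977.5 + (-640) + 1350 + (-4)
= 3142.5.

σ²_M = 3142.5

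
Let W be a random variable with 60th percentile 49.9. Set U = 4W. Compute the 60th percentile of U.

60th percentile of U = 199.6

Since a = 4 > 0 the transformation is increasing, so the 60th percentile of U = a·(P_{60} of W) + b = 4·49.9 = 199.6.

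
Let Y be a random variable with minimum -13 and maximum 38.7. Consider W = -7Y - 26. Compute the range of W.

Range of Y = 38.7 − (-13) = 51.7.
Range(W) = |a|·Range(Y) = |-7|·51.7 = 361.9.

Range(W) = 361.9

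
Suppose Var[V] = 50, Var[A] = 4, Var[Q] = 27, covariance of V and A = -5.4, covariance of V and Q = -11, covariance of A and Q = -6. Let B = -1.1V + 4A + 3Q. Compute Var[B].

Var[B] = 343.62

Var[B] = a²·Var[V] + b²·Var[A] + c²·Var[Q] + 2ab·covariance of V and A + 2ac·covariance of V and Q + 2bc·covariance of A and Q, with a = -1.1, b = 4, c = 3.
= 60.5 + 64 + 243 + 47.52 + 72.6 + (-144)
= 343.62.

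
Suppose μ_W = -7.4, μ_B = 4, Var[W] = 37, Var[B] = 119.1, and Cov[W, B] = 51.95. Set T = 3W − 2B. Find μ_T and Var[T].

μ_T = -30.2, Var[T] = 186

μ_T = 3·μ_W + (-2)·μ_B = 3·(-7.4) + (-2)·4 = -30.2.
Var[T] = a²·Var[W] + b²·Var[B] + 2ab·Cov[W, B] with a = 3, b = -2.
= 3²·37 + (-2)²·119.1 + 2·3·(-2)·51.95
= 333 + 476.4 + (-623.4) = 186.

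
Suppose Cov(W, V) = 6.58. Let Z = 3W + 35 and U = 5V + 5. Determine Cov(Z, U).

Cov(Z, U) = a·c·Cov(W, V) = 3·5·6.58 = 98.7. Additive constants drop out.

Cov(Z, U) = 98.7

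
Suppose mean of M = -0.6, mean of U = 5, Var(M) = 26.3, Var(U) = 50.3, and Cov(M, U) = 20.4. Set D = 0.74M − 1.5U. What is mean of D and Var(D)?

mean of D = -7.944, Var(D) = 82.28888

mean of D = 0.74·mean of M + (-1.5)·mean of U = 0.74·(-0.6) + (-1.5)·5 = -7.944.
Var(D) = a²·Var(M) + b²·Var(U) + 2ab·Cov(M, U) with a = 0.74, b = -1.5.
= 0.74²·26.3 + (-1.5)²·50.3 + 2·0.74·(-1.5)·20.4
= 14.40188 + 113.175 + (-45.288) = 82.28888.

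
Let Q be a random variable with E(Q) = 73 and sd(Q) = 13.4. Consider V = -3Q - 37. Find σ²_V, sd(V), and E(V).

V = -3Q - 37 is linear with a = -3, b = -37.
σ²_Q = 13.4² = 179.56.
σ²_V = a²·σ²_Q = (-3)²·179.56 = 1616.04 (the additive constant -37 does not affect variance).
sd(V) = |a|·sd(Q) = |-3|·13.4 = 40.2.
E(V) = a·E(Q) + b = (-3)·73 + (-37) = -256.

σ²_V = 1616.04, sd(V) = 40.2, E(V) = -256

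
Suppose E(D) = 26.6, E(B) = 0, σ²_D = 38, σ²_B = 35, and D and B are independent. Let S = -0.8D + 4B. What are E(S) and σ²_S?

E(S) = -21.28, σ²_S = 584.32

E(S) = (-0.8)·E(D) + 4·E(B) = (-0.8)·26.6 + 4·0 = -21.28.
σ²_S = a²·σ²_D + b²·σ²_B + 2ab·Cov(D, B) with a = -0.8, b = 4.
Independence gives Cov(D, B) = 0.
= (-0.8)²·38 + 4²·35 + 2·(-0.8)·4·0
= 24.32 + 560 + 0 = 584.32.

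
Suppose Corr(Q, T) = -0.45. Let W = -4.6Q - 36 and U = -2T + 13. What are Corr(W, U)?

Linear rescalings preserve correlation up to sign; here the slopes -4.6 and -2 have the same sign, so Corr(W, U) = Corr(Q, T) = -0.45.

Corr(W, U) = -0.45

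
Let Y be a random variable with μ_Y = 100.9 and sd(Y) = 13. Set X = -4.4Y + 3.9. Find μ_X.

μ_X = -440.06

X = -4.4Y + 3.9 is linear with a = -4.4, b = 3.9.
μ_X = a·μ_Y + b = (-4.4)·100.9 + 3.9 = -440.06.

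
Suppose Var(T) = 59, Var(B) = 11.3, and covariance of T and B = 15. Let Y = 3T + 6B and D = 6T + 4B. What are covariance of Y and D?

By bilinearity, covariance of Y and D = ac·Var(T) + bd·Var(B) + (ad+bc)·covariance of T and B, with a=3, b=6, c=6, d=4.
ac·Var(T) = 3·6·59 = 1062
bd·Var(B) = 6·4·11.3 = 271.2
(ad+bc)·covariance of T and B = (48)·15 = 720
covariance of Y and D = 1062 + 271.2 + 720 = 2053.2.

covariance of Y and D = 2053.2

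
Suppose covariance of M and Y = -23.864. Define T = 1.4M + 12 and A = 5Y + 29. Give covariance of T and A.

covariance of T and A = a·c·covariance of M and Y = 1.4·5·(-23.864) = -167.048. Additive constants drop out.

covariance of T and A = -167.048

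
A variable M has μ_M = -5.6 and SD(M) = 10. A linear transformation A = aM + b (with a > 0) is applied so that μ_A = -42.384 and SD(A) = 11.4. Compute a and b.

a = 1.14, b = -36

SD(A) = a·SD(M) (a > 0), so a = 11.4/10 = 1.14.
μ_A = a·μ_M + b, so b = -42.384 − 1.14·(-5.6) = -36.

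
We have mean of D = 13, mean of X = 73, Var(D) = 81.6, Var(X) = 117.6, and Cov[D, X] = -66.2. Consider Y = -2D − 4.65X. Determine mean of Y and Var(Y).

mean of Y = (-2)·mean of D + (-4.65)·mean of X = (-2)·13 + (-4.65)·73 = -365.45.
Var(Y) = a²·Var(D) + b²·Var(X) + 2ab·Cov[D, X] with a = -2, b = -4.65.
= (-2)²·81.6 + (-4.65)²·117.6 + 2·(-2)·(-4.65)·(-66.2)
= 326.4 + 2542.806 + (-1231.32) = 1637.886.

mean of Y = -365.45, Var(Y) = 1637.886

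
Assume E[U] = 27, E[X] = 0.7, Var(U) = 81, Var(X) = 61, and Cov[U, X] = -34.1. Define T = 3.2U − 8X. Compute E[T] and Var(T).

E[T] = 3.2·E[U] + (-8)·E[X] = 3.2·27 + (-8)·0.7 = 80.8.
Var(T) = a²·Var(U) + b²·Var(X) + 2ab·Cov[U, X] with a = 3.2, b = -8.
= 3.2²·81 + (-8)²·61 + 2·3.2·(-8)·(-34.1)
= 829.44 + 3904 + 1745.92 = 6479.36.

E[T] = 80.8, Var(T) = 6479.36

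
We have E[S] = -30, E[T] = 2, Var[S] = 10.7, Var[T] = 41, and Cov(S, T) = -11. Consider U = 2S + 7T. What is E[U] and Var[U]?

E[U] = 2·E[S] + 7·E[T] = 2·(-30) + 7·2 = -46.
Var[U] = a²·Var[S] + b²·Var[T] + 2ab·Cov(S, T) with a = 2, b = 7.
= 2²·10.7 + 7²·41 + 2·2·7·(-11)
= 42.8 + 2009 + (-308) = 1743.8.

E[U] = -46, Var[U] = 1743.8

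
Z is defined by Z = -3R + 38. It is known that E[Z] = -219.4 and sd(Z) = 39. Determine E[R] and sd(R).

From Z = -3R + 38: E[Z] = a·E[R] + b, so E[R] = (E[Z] − b)/a = (-219.4 − 38)/(-3) = 85.8.
sd(Z) = |a|·sd(R), so sd(R) = 39/|-3| = 13.

E[R] = 85.8, sd(R) = 13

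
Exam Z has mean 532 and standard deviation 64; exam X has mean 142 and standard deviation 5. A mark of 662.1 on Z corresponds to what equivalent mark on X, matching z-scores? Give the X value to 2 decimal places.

X = 152.16

z = (662.1 − 532)/64 ≈ 2.0328.
X = 142 + z·5 = 142 + (662.1 − 532)·5/64 ≈ 152.16.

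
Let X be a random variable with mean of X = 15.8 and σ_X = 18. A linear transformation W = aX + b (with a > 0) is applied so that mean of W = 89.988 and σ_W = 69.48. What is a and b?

a = 3.86, b = 29

σ_W = a·σ_X (a > 0), so a = 69.48/18 = 3.86.
mean of W = a·mean of X + b, so b = 89.988 − 3.86·15.8 = 29.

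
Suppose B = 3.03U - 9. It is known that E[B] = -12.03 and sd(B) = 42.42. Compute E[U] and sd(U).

E[U] = -1, sd(U) = 14

From B = 3.03U - 9: E[B] = a·E[U] + b, so E[U] = (E[B] − b)/a = (-12.03 − (-9))/3.03 = -1.
sd(B) = |a|·sd(U), so sd(U) = 42.42/|3.03| = 14.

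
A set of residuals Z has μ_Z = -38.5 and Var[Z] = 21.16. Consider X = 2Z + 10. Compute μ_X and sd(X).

X = 2Z + 10 is linear with a = 2, b = 10.
μ_X = a·μ_Z + b = 2·(-38.5) + 10 = -67.
sd(Z) = √21.16 = 4.6.
sd(X) = |a|·sd(Z) = |2|·4.6 = 9.2.

μ_X = -67, sd(X) = 9.2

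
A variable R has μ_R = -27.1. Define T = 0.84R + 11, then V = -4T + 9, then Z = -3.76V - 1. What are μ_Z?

μ_Z = -211.77056

μ_T = 0.84·(-27.1) + 11 = -11.764.
μ_V = (-4)·(-11.764) + 9 = 56.056.
μ_Z = (-3.76)·56.056 + (-1) = -211.77056.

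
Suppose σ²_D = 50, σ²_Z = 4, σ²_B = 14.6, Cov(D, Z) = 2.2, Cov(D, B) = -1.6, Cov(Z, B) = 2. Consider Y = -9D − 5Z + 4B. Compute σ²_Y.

σ²_Y = a²·σ²_D + b²·σ²_Z + c²·σ²_B + 2ab·Cov(D, Z) + 2ac·Cov(D, B) + 2bc·Cov(Z, B), with a = -9, b = -5, c = 4.
= 4050 + 100 + 233.6 + 198 + 115.2 + (-80)
= 4616.8.

σ²_Y = 4616.8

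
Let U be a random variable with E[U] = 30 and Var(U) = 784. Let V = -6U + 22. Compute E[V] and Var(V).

V = -6U + 22 is linear with a = -6, b = 22.
E[V] = a·E[U] + b = (-6)·30 + 22 = -158.
Var(V) = a²·Var(U) = (-6)²·784 = 28224 (the additive constant 22 does not affect variance).

E[V] = -158, Var(V) = 28224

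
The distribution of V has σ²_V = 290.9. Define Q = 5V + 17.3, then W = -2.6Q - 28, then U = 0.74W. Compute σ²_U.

σ²_Q = 5²·290.9 = 7272.5.
σ²_W = (-2.6)²·7272.5 = 49162.1.
σ²_U = 0.74²·49162.1 = 26921.16596.

σ²_U = 26921.16596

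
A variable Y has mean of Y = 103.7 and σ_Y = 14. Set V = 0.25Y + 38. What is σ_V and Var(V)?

V = 0.25Y + 38 is linear with a = 0.25, b = 38.
σ_V = |a|·σ_Y = |0.25|·14 = 3.5.
Var(Y) = 14² = 196.
Var(V) = a²·Var(Y) = 0.25²·196 = 12.25 (the additive constant 38 does not affect variance).

σ_V = 3.5, Var(V) = 12.25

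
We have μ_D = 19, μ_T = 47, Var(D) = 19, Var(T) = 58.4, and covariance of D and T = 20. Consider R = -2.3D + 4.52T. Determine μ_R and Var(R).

μ_R = (-2.3)·μ_D + 4.52·μ_T = (-2.3)·19 + 4.52·47 = 168.74.
Var(R) = a²·Var(D) + b²·Var(T) + 2ab·covariance of D and T with a = -2.3, b = 4.52.
= (-2.3)²·19 + 4.52²·58.4 + 2·(-2.3)·4.52·20
= 100.51 + 1193.13536 + (-415.84) = 877.80536.

μ_R = 168.74, Var(R) = 877.80536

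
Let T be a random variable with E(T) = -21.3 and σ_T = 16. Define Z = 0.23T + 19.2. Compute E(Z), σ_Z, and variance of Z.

E(Z) = 14.301, σ_Z = 3.68, variance of Z = 13.5424

Z = 0.23T + 19.2 is linear with a = 0.23, b = 19.2.
E(Z) = a·E(T) + b = 0.23·(-21.3) + 19.2 = 14.301.
σ_Z = |a|·σ_T = |0.23|·16 = 3.68.
variance of T = 16² = 256.
variance of Z = a²·variance of T = 0.23²·256 = 13.5424 (the additive constant 19.2 does not affect variance).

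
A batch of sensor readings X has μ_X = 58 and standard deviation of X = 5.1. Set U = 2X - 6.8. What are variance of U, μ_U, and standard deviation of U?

variance of U = 104.04, μ_U = 109.2, standard deviation of U = 10.2

U = 2X - 6.8 is linear with a = 2, b = -6.8.
variance of X = 5.1² = 26.01.
variance of U = a²·variance of X = 2²·26.01 = 104.04 (the additive constant -6.8 does not affect variance).
μ_U = a·μ_X + b = 2·58 + (-6.8) = 109.2.
standard deviation of U = |a|·standard deviation of X = |2|·5.1 = 10.2.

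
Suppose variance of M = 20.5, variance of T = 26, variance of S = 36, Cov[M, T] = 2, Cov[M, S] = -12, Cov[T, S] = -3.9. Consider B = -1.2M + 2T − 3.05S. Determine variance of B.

variance of B = 418.55

variance of B = a²·variance of M + b²·variance of T + c²·variance of S + 2ab·Cov[M, T] + 2ac·Cov[M, S] + 2bc·Cov[T, S], with a = -1.2, b = 2, c = -3.05.
= 29.52 + 104 + 334.89 + (-9.6) + (-87.84) + 47.58
= 418.55.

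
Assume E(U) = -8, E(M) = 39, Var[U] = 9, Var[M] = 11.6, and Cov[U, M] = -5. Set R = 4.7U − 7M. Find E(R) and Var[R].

E(R) = 4.7·E(U) + (-7)·E(M) = 4.7·(-8) + (-7)·39 = -310.6.
Var[R] = a²·Var[U] + b²·Var[M] + 2ab·Cov[U, M] with a = 4.7, b = -7.
= 4.7²·9 + (-7)²·11.6 + 2·4.7·(-7)·(-5)
= 198.81 + 568.4 + 329 = 1096.21.

E(R) = -310.6, Var[R] = 1096.21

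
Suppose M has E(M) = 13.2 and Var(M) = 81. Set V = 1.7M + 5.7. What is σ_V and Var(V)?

σ_V = 15.3, Var(V) = 234.09

V = 1.7M + 5.7 is linear with a = 1.7, b = 5.7.
σ_M = √81 = 9.
σ_V = |a|·σ_M = |1.7|·9 = 15.3.
Var(V) = a²·Var(M) = 1.7²·81 = 234.09 (the additive constant 5.7 does not affect variance).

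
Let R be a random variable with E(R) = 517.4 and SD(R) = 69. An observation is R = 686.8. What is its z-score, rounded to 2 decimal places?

z = 2.46

z = (R − E(R)) / SD(R) = (686.8 − 517.4) / 69 ≈ 2.46.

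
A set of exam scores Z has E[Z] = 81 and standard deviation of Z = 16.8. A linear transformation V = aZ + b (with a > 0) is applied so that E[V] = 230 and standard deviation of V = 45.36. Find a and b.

standard deviation of V = a·standard deviation of Z (a > 0), so a = 45.36/16.8 = 2.7.
E[V] = a·E[Z] + b, so b = 230 − 2.7·81 = 11.3.

a = 2.7, b = 11.3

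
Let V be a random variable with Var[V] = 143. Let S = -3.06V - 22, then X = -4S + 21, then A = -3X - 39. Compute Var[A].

Var[A] = 192815.2512

Var[S] = (-3.06)²·143 = 1338.9948.
Var[X] = (-4)²·1338.9948 = 21423.9168.
Var[A] = (-3)²·21423.9168 = 192815.2512.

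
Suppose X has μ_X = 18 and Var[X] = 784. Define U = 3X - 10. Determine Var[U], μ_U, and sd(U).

Var[U] = 7056, μ_U = 44, sd(U) = 84

U = 3X - 10 is linear with a = 3, b = -10.
Var[U] = a²·Var[X] = 3²·784 = 7056 (the additive constant -10 does not affect variance).
μ_U = a·μ_X + b = 3·18 + (-10) = 44.
sd(X) = √784 = 28.
sd(U) = |a|·sd(X) = |3|·28 = 84.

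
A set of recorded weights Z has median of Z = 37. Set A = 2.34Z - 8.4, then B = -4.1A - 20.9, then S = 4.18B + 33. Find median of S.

median of S = -1394.21084

median of A = 2.34·37 + (-8.4) = 78.18.
median of B = (-4.1)·78.18 + (-20.9) = -341.438.
median of S = 4.18·(-341.438) + 33 = -1394.21084.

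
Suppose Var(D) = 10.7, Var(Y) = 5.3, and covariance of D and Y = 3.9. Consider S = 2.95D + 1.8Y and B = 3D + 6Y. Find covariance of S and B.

By bilinearity, covariance of S and B = ac·Var(D) + bd·Var(Y) + (ad+bc)·covariance of D and Y, with a=2.95, b=1.8, c=3, d=6.
ac·Var(D) = 2.95·3·10.7 = 94.695
bd·Var(Y) = 1.8·6·5.3 = 57.24
(ad+bc)·covariance of D and Y = (23.1)·3.9 = 90.09
covariance of S and B = 94.695 + 57.24 + 90.09 = 242.025.

covariance of S and B = 242.025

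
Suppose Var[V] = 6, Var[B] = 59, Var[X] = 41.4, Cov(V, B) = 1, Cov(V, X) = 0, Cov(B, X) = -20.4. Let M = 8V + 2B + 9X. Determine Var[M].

Var[M] = a²·Var[V] + b²·Var[B] + c²·Var[X] + 2ab·Cov(V, B) + 2ac·Cov(V, X) + 2bc·Cov(B, X), with a = 8, b = 2, c = 9.
= 384 + 236 + 3353.4 + 32 + 0 + (-734.4)
= 3271.

Var[M] = 3271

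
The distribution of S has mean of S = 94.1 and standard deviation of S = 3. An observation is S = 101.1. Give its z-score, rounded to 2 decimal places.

z = (S − mean of S) / standard deviation of S = (101.1 − 94.1) / 3 ≈ 2.33.

z = 2.33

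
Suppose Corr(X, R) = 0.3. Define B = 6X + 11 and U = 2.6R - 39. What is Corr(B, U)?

Corr(B, U) = 0.3

Linear rescalings preserve correlation up to sign; here the slopes 6 and 2.6 have the same sign, so Corr(B, U) = Corr(X, R) = 0.3.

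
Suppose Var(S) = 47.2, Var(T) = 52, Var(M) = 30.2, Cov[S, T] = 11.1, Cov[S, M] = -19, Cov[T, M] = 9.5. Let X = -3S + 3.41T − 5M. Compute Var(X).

Var(X) = 663.4052

Var(X) = a²·Var(S) + b²·Var(T) + c²·Var(M) + 2ab·Cov[S, T] + 2ac·Cov[S, M] + 2bc·Cov[T, M], with a = -3, b = 3.41, c = -5.
= 424.8 + 604.6612 + 755 + (-227.106) + (-570) + (-323.95)
= 663.4052.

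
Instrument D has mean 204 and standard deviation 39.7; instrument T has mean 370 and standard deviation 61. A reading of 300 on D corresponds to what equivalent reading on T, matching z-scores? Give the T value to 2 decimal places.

z = (300 − 204)/39.7 ≈ 2.4181.
T = 370 + z·61 = 370 + (300 − 204)·61/39.7 ≈ 517.51.

T = 517.51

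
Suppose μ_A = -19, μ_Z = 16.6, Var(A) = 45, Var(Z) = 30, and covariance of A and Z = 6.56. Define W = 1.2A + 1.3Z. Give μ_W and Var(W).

μ_W = -1.22, Var(W) = 135.9672

μ_W = 1.2·μ_A + 1.3·μ_Z = 1.2·(-19) + 1.3·16.6 = -1.22.
Var(W) = a²·Var(A) + b²·Var(Z) + 2ab·covariance of A and Z with a = 1.2, b = 1.3.
= 1.2²·45 + 1.3²·30 + 2·1.2·1.3·6.56
= 64.8 + 50.7 + 20.4672 = 135.9672.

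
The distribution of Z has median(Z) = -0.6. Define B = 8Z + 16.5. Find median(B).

median(B) = 11.7

A linear map preserves order up to sign, so median(B) = a·median(Z) + b = 8·(-0.6) + 16.5 = 11.7.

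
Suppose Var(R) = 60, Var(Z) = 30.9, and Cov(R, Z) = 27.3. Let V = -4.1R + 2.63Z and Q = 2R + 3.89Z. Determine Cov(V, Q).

By bilinearity, Cov(V, Q) = ac·Var(R) + bd·Var(Z) + (ad+bc)·Cov(R, Z), with a=-4.1, b=2.63, c=2, d=3.89.
ac·Var(R) = (-4.1)·2·60 = -492
bd·Var(Z) = 2.63·3.89·30.9 = 316.12863
(ad+bc)·Cov(R, Z) = (-10.689)·27.3 = -291.8097
Cov(V, Q) = -492 + 316.12863 + (-291.8097) = -467.68107.

Cov(V, Q) = -467.68107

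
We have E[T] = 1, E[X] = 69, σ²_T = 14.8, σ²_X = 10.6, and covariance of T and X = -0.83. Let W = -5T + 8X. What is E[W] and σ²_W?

E[W] = (-5)·E[T] + 8·E[X] = (-5)·1 + 8·69 = 547.
σ²_W = a²·σ²_T + b²·σ²_X + 2ab·covariance of T and X with a = -5, b = 8.
= (-5)²·14.8 + 8²·10.6 + 2·(-5)·8·(-0.83)
= 370 + 678.4 + 66.4 = 1114.8.

E[W] = 547, σ²_W = 1114.8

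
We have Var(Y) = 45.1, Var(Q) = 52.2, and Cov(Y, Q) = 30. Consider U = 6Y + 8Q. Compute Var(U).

Var(U) = 7844.4

Var(U) = a²·Var(Y) + b²·Var(Q) + 2ab·Cov(Y, Q) with a = 6, b = 8.
= 6²·45.1 + 8²·52.2 + 2·6·8·30
= 1623.6 + 3340.8 + 2880 = 7844.4.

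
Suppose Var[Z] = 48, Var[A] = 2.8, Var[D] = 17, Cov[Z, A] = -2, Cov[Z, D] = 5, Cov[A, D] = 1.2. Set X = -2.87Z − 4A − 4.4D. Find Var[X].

Var[X] = 891.8912

Var[X] = a²·Var[Z] + b²·Var[A] + c²·Var[D] + 2ab·Cov[Z, A] + 2ac·Cov[Z, D] + 2bc·Cov[A, D], with a = -2.87, b = -4, c = -4.4.
= 395.3712 + 44.8 + 329.12 + (-45.92) + 126.28 + 42.24
= 891.8912.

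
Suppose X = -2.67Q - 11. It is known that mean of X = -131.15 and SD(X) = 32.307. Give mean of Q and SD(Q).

mean of Q = 45, SD(Q) = 12.1

From X = -2.67Q - 11: mean of X = a·mean of Q + b, so mean of Q = (mean of X − b)/a = (-131.15 − (-11))/(-2.67) = 45.
SD(X) = |a|·SD(Q), so SD(Q) = 32.307/|-2.67| = 12.1.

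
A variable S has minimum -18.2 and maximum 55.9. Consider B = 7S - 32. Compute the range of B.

Range of S = 55.9 − (-18.2) = 74.1.
Range(B) = |a|·Range(S) = |7|·74.1 = 518.7.

Range(B) = 518.7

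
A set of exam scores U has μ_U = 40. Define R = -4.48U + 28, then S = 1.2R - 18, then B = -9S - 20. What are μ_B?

μ_R = (-4.48)·40 + 28 = -151.2.
μ_S = 1.2·(-151.2) + (-18) = -199.44.
μ_B = (-9)·(-199.44) + (-20) = 1774.96.

μ_B = 1774.96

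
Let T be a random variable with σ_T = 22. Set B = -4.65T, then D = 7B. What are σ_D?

σ_D = 716.1

σ_B = |-4.65|·22 = 102.3.
σ_D = |7|·102.3 = 716.1.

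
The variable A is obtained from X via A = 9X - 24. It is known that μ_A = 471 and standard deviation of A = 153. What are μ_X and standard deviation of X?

μ_X = 55, standard deviation of X = 17

From A = 9X - 24: μ_A = a·μ_X + b, so μ_X = (μ_A − b)/a = (471 − (-24))/9 = 55.
standard deviation of A = |a|·standard deviation of X, so standard deviation of X = 153/|9| = 17.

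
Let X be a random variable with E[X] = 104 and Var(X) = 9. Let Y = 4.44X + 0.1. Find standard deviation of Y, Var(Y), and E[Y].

standard deviation of Y = 13.32, Var(Y) = 177.4224, E[Y] = 461.86

Y = 4.44X + 0.1 is linear with a = 4.44, b = 0.1.
standard deviation of X = √9 = 3.
standard deviation of Y = |a|·standard deviation of X = |4.44|·3 = 13.32.
Var(Y) = a²·Var(X) = 4.44²·9 = 177.4224 (the additive constant 0.1 does not affect variance).
E[Y] = a·E[X] + b = 4.44·104 + 0.1 = 461.86.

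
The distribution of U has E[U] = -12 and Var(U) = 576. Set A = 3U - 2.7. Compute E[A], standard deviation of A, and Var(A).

E[A] = -38.7, standard deviation of A = 72, Var(A) = 5184

A = 3U - 2.7 is linear with a = 3, b = -2.7.
E[A] = a·E[U] + b = 3·(-12) + (-2.7) = -38.7.
standard deviation of U = √576 = 24.
standard deviation of A = |a|·standard deviation of U = |3|·24 = 72.
Var(A) = a²·Var(U) = 3²·576 = 5184 (the additive constant -2.7 does not affect variance).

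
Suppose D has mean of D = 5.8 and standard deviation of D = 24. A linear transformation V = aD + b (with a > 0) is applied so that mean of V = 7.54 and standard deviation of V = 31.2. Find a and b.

standard deviation of V = a·standard deviation of D (a > 0), so a = 31.2/24 = 1.3.
mean of V = a·mean of D + b, so b = 7.54 − 1.3·5.8 = 0.

a = 1.3, b = 0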